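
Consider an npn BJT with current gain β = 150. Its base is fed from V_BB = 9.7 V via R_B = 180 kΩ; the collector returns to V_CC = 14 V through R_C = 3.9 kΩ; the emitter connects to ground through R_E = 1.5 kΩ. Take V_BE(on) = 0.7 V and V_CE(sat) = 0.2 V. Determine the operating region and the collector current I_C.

saturation; I_C ≈ 2.5 mA

Assume active: I_B = (9.7 − 0.7)/(180 + 151×1.5) = 0.0221 mA, I_C = β·I_B = 3.32 mA.
Then V_CE = 14 − 3.32×3.9 − 3.34×1.5 = -3.97 V < 0.2 V — the active assumption fails.
Re-solve with V_CE = 0.2 V. KCL at the emitter: V_E/R_E = (V_BB−0.7−V_E)/R_B + (V_CC−0.2−V_E)/R_C, giving V_E = 3.86 V.
I_C = (V_CC − 0.2 − V_E)/R_C = (13.8 − 3.86)/3.9 = 2.55 mA.
Check: I_B = (9 − 3.86)/180 = 0.0285 mA, and β·I_B = 4.28 mA > I_C, confirming saturation.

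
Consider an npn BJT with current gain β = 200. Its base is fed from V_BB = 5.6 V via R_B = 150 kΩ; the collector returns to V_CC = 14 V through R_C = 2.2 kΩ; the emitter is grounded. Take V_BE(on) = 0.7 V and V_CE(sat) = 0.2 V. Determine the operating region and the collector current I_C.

Assume active: I_B = (5.6 − 0.7)/150 = 0.0327 mA, giving I_C = β·I_B = 6.53 mA.
But then V_CE = 14 − 6.53×2.2 = -0.373 V < V_CE(sat) = 0.2 V — impossible in the active region.
So the transistor is saturated. With V_CE = 0.2 V, I_C = (V_CC − 0.2)/R_C = 13.8/2.2 = 6.27 mA.
Check: β·I_B = 6.53 mA > I_C = 6.27 mA, confirming saturation.

saturation; I_C ≈ 6.3 mA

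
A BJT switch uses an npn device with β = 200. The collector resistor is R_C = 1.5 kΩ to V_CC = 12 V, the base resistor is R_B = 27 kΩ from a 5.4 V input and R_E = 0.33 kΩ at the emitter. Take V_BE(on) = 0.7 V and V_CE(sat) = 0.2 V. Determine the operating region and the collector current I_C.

Assume active: I_B = (5.4 − 0.7)/(27 + 201×0.33) = 0.0504 mA, I_C = β·I_B = 10.1 mA.
Then V_CE = 12 − 10.1×1.5 − 10.1×0.33 = -6.45 V < 0.2 V — the active assumption fails.
Re-solve with V_CE = 0.2 V. KCL at the emitter: V_E/R_E = (V_BB−0.7−V_E)/R_B + (V_CC−0.2−V_E)/R_C, giving V_E = 2.15 V.
I_C = (V_CC − 0.2 − V_E)/R_C = (11.8 − 2.15)/1.5 = 6.43 mA.
Check: I_B = (4.7 − 2.15)/27 = 0.0943 mA, and β·I_B = 18.9 mA > I_C, confirming saturation.

saturation; I_C ≈ 6.4 mA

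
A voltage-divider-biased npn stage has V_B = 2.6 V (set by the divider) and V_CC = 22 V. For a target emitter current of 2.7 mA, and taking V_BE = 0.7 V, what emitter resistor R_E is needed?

R_E ≈ 0.7 kΩ

V_E = V_B − V_BE = 2.6 − 0.7 = 1.9 V.
R_E = V_E / I_E = 1.9 / 2.7 = 0.704 kΩ.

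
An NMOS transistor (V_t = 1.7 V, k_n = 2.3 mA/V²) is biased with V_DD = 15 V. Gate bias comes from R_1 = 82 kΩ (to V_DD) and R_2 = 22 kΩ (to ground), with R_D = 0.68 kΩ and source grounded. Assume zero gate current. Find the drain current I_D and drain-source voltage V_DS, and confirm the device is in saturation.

V_G = V_DD·R_2/(R_1+R_2) = 15×22/104 = 3.17 V. With the source grounded, V_GS = V_G = 3.17 V.
Assume saturation: I_D = (k_n/2)(V_GS − V_t)² = (2.3/2)×(3.17 − 1.7)² = 1.15×1.47² = 2.5 mA.
V_DS = V_DD − I_D·R_D = 15 − 2.5×0.68 = 13.3 V.
Saturation requires V_DS ≥ V_GS − V_t = 1.47 V; 13.3 ≥ 1.47 ✓.

I_D ≈ 2.5 mA, V_DS ≈ 13 V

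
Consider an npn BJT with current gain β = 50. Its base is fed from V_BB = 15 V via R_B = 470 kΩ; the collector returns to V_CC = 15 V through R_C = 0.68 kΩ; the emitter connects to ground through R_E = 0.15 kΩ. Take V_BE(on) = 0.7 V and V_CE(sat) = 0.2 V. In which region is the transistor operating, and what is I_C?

Assume active. Base-emitter loop: I_B = (V_BB − V_BE)/(R_B + (β+1)R_E) = (15 − 0.7)/(470 + 51×0.15) = 0.0299 mA.
I_C = β·I_B = 50×0.0299 = 1.5 mA.
V_CE = V_CC − I_C·R_C − I_E·R_E = 15 − 1.5×0.68 − 1.53×0.15 = 13.8 V > V_CE(sat), so the active-region assumption holds.

active; I_C ≈ 1.5 mA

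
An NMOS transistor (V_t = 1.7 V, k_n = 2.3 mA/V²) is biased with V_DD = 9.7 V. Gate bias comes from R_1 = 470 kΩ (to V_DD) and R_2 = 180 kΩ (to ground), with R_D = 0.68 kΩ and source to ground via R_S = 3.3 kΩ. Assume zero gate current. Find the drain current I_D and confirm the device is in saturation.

V_G = V_DD·R_2/(R_1+R_2) = 9.7×180/650 = 2.69 V.
Assume saturation: I_D = (k_n/2)(V_GS − V_t)² with V_GS = V_G − I_D·R_S = 2.69 − 3.3·I_D.
Substituting gives 12.5·I_D² − 8.48·I_D + 1.12 = 0, with roots I_D = 0.179 or 0.498 mA.
The root I_D = 0.498 mA gives V_GS = 1.04 V ≤ V_t, so take I_D = 0.179 mA.
Then V_GS = 2.09 V and V_DS = V_DD − I_D(R_D+R_S) = 9.7 − 0.179×3.98 = 8.99 V.
Saturation requires V_DS ≥ V_GS − V_t = 0.395 V; 8.99 ≥ 0.395 ✓.

I_D ≈ 0.18 mA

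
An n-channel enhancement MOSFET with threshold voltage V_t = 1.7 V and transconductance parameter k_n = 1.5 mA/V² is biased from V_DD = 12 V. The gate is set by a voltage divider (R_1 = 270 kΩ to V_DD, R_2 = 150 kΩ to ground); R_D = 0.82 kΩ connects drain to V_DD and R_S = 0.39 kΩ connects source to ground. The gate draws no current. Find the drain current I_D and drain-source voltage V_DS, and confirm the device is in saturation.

V_G = V_DD·R_2/(R_1+R_2) = 12×150/420 = 4.29 V.
Assume saturation: I_D = (k_n/2)(V_GS − V_t)² with V_GS = V_G − I_D·R_S = 4.29 − 0.39·I_D.
Substituting gives 0.114·I_D² − 2.51·I_D + 5.01 = 0, with roots I_D = 2.22 or 19.8 mA.
The root I_D = 19.8 mA gives V_GS = -3.44 V ≤ V_t, so take I_D = 2.22 mA.
Then V_GS = 3.42 V and V_DS = V_DD − I_D(R_D+R_S) = 12 − 2.22×1.21 = 9.31 V.
Saturation requires V_DS ≥ V_GS − V_t = 1.72 V; 9.31 ≥ 1.72 ✓.

I_D ≈ 2.2 mA, V_DS ≈ 9.3 V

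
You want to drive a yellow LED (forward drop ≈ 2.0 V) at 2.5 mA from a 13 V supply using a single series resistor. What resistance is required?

R ≈ 4.4 kΩ

The resistor drops V_S − V_D = 13 − 2.0 = 11 V at 2.5 mA.
R = 11 V / 2.5 mA = 4.4 kΩ.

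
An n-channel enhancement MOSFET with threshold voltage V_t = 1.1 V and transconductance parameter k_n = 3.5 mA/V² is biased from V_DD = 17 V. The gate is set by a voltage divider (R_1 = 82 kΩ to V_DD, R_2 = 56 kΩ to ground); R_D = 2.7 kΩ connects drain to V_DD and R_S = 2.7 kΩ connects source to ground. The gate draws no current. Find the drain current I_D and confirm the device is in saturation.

V_G = V_DD·R_2/(R_1+R_2) = 17×56/138 = 6.9 V.
Assume saturation: I_D = (k_n/2)(V_GS − V_t)² with V_GS = V_G − I_D·R_S = 6.9 − 2.7·I_D.
Substituting gives 12.8·I_D² − 55.8·I_D + 58.8 = 0, with roots I_D = 1.77 or 2.6 mA.
The root I_D = 2.6 mA gives V_GS = -0.119 V ≤ V_t, so take I_D = 1.77 mA.
Then V_GS = 2.11 V and V_DS = V_DD − I_D(R_D+R_S) = 17 − 1.77×5.4 = 7.42 V.
Saturation requires V_DS ≥ V_GS − V_t = 1.01 V; 7.42 ≥ 1.01 ✓.

I_D ≈ 1.8 mA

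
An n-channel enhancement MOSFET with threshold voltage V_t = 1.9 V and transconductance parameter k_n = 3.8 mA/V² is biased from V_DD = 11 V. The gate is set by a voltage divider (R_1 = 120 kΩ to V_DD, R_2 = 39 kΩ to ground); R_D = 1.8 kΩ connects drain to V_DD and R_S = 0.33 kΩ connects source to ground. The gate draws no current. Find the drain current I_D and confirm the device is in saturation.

V_G = V_DD·R_2/(R_1+R_2) = 11×39/159 = 2.7 V.
Assume saturation: I_D = (k_n/2)(V_GS − V_t)² with V_GS = V_G − I_D·R_S = 2.7 − 0.33·I_D.
Substituting gives 0.207·I_D² − 2·I_D + 1.21 = 0, with roots I_D = 0.648 or 9.02 mA.
The root I_D = 9.02 mA gives V_GS = -0.279 V ≤ V_t, so take I_D = 0.648 mA.
Then V_GS = 2.48 V and V_DS = V_DD − I_D(R_D+R_S) = 11 − 0.648×2.13 = 9.62 V.
Saturation requires V_DS ≥ V_GS − V_t = 0.584 V; 9.62 ≥ 0.584 ✓.

I_D ≈ 0.65 mA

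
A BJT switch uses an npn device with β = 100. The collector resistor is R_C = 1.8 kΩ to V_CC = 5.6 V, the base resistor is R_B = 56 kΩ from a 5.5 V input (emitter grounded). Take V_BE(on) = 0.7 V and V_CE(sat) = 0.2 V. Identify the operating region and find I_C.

Assume active: I_B = (5.5 − 0.7)/56 = 0.0857 mA, giving I_C = β·I_B = 8.57 mA.
But then V_CE = 5.6 − 8.57×1.8 = -9.83 V < V_CE(sat) = 0.2 V — impossible in the active region.
So the transistor is saturated. With V_CE = 0.2 V, I_C = (V_CC − 0.2)/R_C = 5.4/1.8 = 3 mA.
Check: β·I_B = 8.57 mA > I_C = 3 mA, confirming saturation.

saturation; I_C ≈ 3 mA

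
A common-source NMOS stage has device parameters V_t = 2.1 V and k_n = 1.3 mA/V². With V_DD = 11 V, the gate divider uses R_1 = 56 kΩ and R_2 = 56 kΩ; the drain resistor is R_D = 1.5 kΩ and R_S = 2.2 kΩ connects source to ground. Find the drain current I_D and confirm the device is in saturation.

V_G = V_DD·R_2/(R_1+R_2) = 11×56/112 = 5.5 V.
Assume saturation: I_D = (k_n/2)(V_GS − V_t)² with V_GS = V_G − I_D·R_S = 5.5 − 2.2·I_D.
Substituting gives 3.15·I_D² − 10.7·I_D + 7.51 = 0, with roots I_D = 0.986 or 2.42 mA.
The root I_D = 2.42 mA gives V_GS = 0.169 V ≤ V_t, so take I_D = 0.986 mA.
Then V_GS = 3.33 V and V_DS = V_DD − I_D(R_D+R_S) = 11 − 0.986×3.7 = 7.35 V.
Saturation requires V_DS ≥ V_GS − V_t = 1.23 V; 7.35 ≥ 1.23 ✓.

I_D ≈ 0.99 mA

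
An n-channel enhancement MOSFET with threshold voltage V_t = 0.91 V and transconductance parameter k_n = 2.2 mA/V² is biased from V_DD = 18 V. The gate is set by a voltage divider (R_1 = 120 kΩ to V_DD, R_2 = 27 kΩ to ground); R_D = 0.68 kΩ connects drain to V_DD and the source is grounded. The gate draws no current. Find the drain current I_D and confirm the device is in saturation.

V_G = V_DD·R_2/(R_1+R_2) = 18×27/147 = 3.31 V. With the source grounded, V_GS = V_G = 3.31 V.
Assume saturation: I_D = (k_n/2)(V_GS − V_t)² = (2.2/2)×(3.31 − 0.91)² = 1.1×2.4² = 6.32 mA.
V_DS = V_DD − I_D·R_D = 18 − 6.32×0.68 = 13.7 V.
Saturation requires V_DS ≥ V_GS − V_t = 2.4 V; 13.7 ≥ 2.4 ✓.

I_D ≈ 6.3 mA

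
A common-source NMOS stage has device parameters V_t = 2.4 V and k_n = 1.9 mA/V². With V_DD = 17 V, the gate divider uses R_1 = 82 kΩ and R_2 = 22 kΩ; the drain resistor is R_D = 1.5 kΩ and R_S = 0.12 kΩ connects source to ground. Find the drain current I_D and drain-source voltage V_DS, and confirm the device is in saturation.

I_D ≈ 1.1 mA, V_DS ≈ 15 V

V_G = V_DD·R_2/(R_1+R_2) = 17×22/104 = 3.6 V.
Assume saturation: I_D = (k_n/2)(V_GS − V_t)² with V_GS = V_G − I_D·R_S = 3.6 − 0.12·I_D.
Substituting gives 0.0137·I_D² − 1.27·I_D + 1.36 = 0, with roots I_D = 1.08 or 92 mA.
The root I_D = 92 mA gives V_GS = -7.44 V ≤ V_t, so take I_D = 1.08 mA.
Then V_GS = 3.47 V and V_DS = V_DD − I_D(R_D+R_S) = 17 − 1.08×1.62 = 15.2 V.
Saturation requires V_DS ≥ V_GS − V_t = 1.07 V; 15.2 ≥ 1.07 ✓.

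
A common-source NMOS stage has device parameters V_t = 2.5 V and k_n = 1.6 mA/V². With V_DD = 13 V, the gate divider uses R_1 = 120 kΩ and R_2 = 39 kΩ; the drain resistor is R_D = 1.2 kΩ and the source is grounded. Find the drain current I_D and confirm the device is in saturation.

I_D ≈ 0.38 mA

V_G = V_DD·R_2/(R_1+R_2) = 13×39/159 = 3.19 V. With the source grounded, V_GS = V_G = 3.19 V.
Assume saturation: I_D = (k_n/2)(V_GS − V_t)² = (1.6/2)×(3.19 − 2.5)² = 0.8×0.689² = 0.379 mA.
V_DS = V_DD − I_D·R_D = 13 − 0.379×1.2 = 12.5 V.
Saturation requires V_DS ≥ V_GS − V_t = 0.689 V; 12.5 ≥ 0.689 ✓.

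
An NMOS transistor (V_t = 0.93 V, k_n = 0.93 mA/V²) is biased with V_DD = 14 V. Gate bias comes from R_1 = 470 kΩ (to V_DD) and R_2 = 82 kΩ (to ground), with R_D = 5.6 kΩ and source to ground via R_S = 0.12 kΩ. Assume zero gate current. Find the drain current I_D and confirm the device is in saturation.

I_D ≈ 0.55 mA

V_G = V_DD·R_2/(R_1+R_2) = 14×82/552 = 2.08 V.
Assume saturation: I_D = (k_n/2)(V_GS − V_t)² with V_GS = V_G − I_D·R_S = 2.08 − 0.12·I_D.
Substituting gives 0.0067·I_D² − 1.13·I_D + 0.615 = 0, with roots I_D = 0.547 or 168 mA.
The root I_D = 168 mA gives V_GS = -18.1 V ≤ V_t, so take I_D = 0.547 mA.
Then V_GS = 2.01 V and V_DS = V_DD − I_D(R_D+R_S) = 14 − 0.547×5.72 = 10.9 V.
Saturation requires V_DS ≥ V_GS − V_t = 1.08 V; 10.9 ≥ 1.08 ✓.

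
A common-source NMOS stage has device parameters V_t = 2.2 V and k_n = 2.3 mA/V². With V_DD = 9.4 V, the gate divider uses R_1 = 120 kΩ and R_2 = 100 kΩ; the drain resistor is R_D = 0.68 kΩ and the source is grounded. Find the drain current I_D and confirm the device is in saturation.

V_G = V_DD·R_2/(R_1+R_2) = 9.4×100/220 = 4.27 V. With the source grounded, V_GS = V_G = 4.27 V.
Assume saturation: I_D = (k_n/2)(V_GS − V_t)² = (2.3/2)×(4.27 − 2.2)² = 1.15×2.07² = 4.94 mA.
V_DS = V_DD − I_D·R_D = 9.4 − 4.94×0.68 = 6.04 V.
Saturation requires V_DS ≥ V_GS − V_t = 2.07 V; 6.04 ≥ 2.07 ✓.

I_D ≈ 4.9 mA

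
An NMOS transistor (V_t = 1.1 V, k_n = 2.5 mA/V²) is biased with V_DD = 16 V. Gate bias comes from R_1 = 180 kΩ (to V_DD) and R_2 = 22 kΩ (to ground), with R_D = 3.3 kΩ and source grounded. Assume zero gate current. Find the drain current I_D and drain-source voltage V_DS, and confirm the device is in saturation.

I_D ≈ 0.52 mA, V_DS ≈ 14 V

V_G = V_DD·R_2/(R_1+R_2) = 16×22/202 = 1.74 V. With the source grounded, V_GS = V_G = 1.74 V.
Assume saturation: I_D = (k_n/2)(V_GS − V_t)² = (2.5/2)×(1.74 − 1.1)² = 1.25×0.643² = 0.516 mA.
V_DS = V_DD − I_D·R_D = 16 − 0.516×3.3 = 14.3 V.
Saturation requires V_DS ≥ V_GS − V_t = 0.643 V; 14.3 ≥ 0.643 ✓.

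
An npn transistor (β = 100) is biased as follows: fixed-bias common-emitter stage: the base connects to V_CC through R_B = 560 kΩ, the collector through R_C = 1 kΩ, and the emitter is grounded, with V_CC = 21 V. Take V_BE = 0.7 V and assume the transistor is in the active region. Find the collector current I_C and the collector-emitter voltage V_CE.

I_C ≈ 3.6 mA, V_CE ≈ 17 V

Base loop: V_CC = I_B·R_B + V_BE, so I_B = (21 − 0.7)/560 kΩ = 0.0363 mA.
In the active region I_C = β·I_B = 100 × 0.0363 = 3.63 mA.
Collector loop: V_CE = V_CC − I_C·R_C = 21 − 3.63×1 = 17.4 V.
Since V_CE = 17.4 V > V_CE(sat) ≈ 0.2 V, the transistor is in the active region as assumed.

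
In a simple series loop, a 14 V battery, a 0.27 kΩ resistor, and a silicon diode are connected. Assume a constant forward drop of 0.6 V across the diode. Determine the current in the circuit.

I ≈ 50 mA

KVL around the loop: 14 = V_D + I·R = 0.6 + I × 0.27 kΩ.
So I = (14 − 0.6) / 0.27 kΩ = 13.4 / 0.27 = 49.6 mA.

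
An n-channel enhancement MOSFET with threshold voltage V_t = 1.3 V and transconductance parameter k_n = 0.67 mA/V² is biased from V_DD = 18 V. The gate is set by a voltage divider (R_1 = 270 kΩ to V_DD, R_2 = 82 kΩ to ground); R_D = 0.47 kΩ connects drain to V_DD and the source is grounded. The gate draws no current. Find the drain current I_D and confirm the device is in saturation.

V_G = V_DD·R_2/(R_1+R_2) = 18×82/352 = 4.19 V. With the source grounded, V_GS = V_G = 4.19 V.
Assume saturation: I_D = (k_n/2)(V_GS − V_t)² = (0.67/2)×(4.19 − 1.3)² = 0.335×2.89² = 2.8 mA.
V_DS = V_DD − I_D·R_D = 18 − 2.8×0.47 = 16.7 V.
Saturation requires V_DS ≥ V_GS − V_t = 2.89 V; 16.7 ≥ 2.89 ✓.

I_D ≈ 2.8 mA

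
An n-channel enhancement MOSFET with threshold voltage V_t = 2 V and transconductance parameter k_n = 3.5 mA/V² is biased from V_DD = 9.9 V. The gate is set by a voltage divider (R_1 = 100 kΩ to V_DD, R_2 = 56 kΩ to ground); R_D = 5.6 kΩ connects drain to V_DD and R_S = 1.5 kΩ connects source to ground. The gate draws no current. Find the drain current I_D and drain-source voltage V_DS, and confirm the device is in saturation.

V_G = V_DD·R_2/(R_1+R_2) = 9.9×56/156 = 3.55 V.
Assume saturation: I_D = (k_n/2)(V_GS − V_t)² with V_GS = V_G − I_D·R_S = 3.55 − 1.5·I_D.
Substituting gives 3.94·I_D² − 9.16·I_D + 4.23 = 0, with roots I_D = 0.634 or 1.69 mA.
The root I_D = 1.69 mA gives V_GS = 1.02 V ≤ V_t, so take I_D = 0.634 mA.
Then V_GS = 2.6 V and V_DS = V_DD − I_D(R_D+R_S) = 9.9 − 0.634×7.1 = 5.4 V.
Saturation requires V_DS ≥ V_GS − V_t = 0.602 V; 5.4 ≥ 0.602 ✓.

I_D ≈ 0.63 mA, V_DS ≈ 5.4 V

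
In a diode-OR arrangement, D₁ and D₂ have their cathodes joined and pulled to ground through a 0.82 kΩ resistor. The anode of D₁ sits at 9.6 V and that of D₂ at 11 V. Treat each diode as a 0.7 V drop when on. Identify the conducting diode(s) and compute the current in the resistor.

Only D₂ conducts; I_R ≈ 13 mA

Assume both conduct. Then node N would need to be at both 9.6−0.7 = 8.9 V and 11−0.7 = 10.3 V, which is impossible.
Assume only D₂ conducts: V_N = 11 − 0.7 = 10.3 V, so I_R = 10.3/0.82 = 12.6 mA.
Check D₁: its anode-to-cathode voltage is 9.6 − 10.3 = -0.7 V < 0.7 V, so it is off. The assumption is consistent.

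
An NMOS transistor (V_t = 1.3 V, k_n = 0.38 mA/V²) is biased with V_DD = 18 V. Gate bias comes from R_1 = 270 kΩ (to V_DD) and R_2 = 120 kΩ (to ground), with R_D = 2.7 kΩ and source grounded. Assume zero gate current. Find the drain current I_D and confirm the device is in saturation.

I_D ≈ 3.4 mA

V_G = V_DD·R_2/(R_1+R_2) = 18×120/390 = 5.54 V. With the source grounded, V_GS = V_G = 5.54 V.
Assume saturation: I_D = (k_n/2)(V_GS − V_t)² = (0.38/2)×(5.54 − 1.3)² = 0.19×4.24² = 3.41 mA.
V_DS = V_DD − I_D·R_D = 18 − 3.41×2.7 = 8.78 V.
Saturation requires V_DS ≥ V_GS − V_t = 4.24 V; 8.78 ≥ 4.24 ✓.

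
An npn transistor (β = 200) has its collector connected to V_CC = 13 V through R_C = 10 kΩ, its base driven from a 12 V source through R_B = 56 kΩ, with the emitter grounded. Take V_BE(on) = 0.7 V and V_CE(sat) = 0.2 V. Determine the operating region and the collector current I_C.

saturation; I_C ≈ 1.3 mA

Assume active: I_B = (12 − 0.7)/56 = 0.202 mA, giving I_C = β·I_B = 40.4 mA.
But then V_CE = 13 − 40.4×10 = -391 V < V_CE(sat) = 0.2 V — impossible in the active region.
So the transistor is saturated. With V_CE = 0.2 V, I_C = (V_CC − 0.2)/R_C = 12.8/10 = 1.28 mA.
Check: β·I_B = 40.4 mA > I_C = 1.28 mA, confirming saturation.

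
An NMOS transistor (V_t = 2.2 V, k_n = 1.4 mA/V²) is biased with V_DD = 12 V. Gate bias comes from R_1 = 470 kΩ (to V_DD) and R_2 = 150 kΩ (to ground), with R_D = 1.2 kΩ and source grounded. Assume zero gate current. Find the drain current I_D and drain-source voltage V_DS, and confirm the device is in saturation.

V_G = V_DD·R_2/(R_1+R_2) = 12×150/620 = 2.9 V. With the source grounded, V_GS = V_G = 2.9 V.
Assume saturation: I_D = (k_n/2)(V_GS − V_t)² = (1.4/2)×(2.9 − 2.2)² = 0.7×0.703² = 0.346 mA.
V_DS = V_DD − I_D·R_D = 12 − 0.346×1.2 = 11.6 V.
Saturation requires V_DS ≥ V_GS − V_t = 0.703 V; 11.6 ≥ 0.703 ✓.

I_D ≈ 0.35 mA, V_DS ≈ 12 V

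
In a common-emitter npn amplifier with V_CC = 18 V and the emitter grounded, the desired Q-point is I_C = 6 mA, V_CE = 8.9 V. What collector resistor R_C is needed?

Collector loop: V_CC = I_C·R_C + V_CE.
R_C = (V_CC − V_CE)/I_C = (18 − 8.9)/6 = 1.52 kΩ.

R_C ≈ 1.5 kΩ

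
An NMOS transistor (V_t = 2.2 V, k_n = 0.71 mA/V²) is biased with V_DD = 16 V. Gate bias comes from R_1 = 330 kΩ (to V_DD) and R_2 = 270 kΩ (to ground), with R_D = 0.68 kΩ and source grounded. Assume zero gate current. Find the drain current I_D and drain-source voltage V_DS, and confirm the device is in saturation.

V_G = V_DD·R_2/(R_1+R_2) = 16×270/600 = 7.2 V. With the source grounded, V_GS = V_G = 7.2 V.
Assume saturation: I_D = (k_n/2)(V_GS − V_t)² = (0.71/2)×(7.2 − 2.2)² = 0.355×5² = 8.88 mA.
V_DS = V_DD − I_D·R_D = 16 − 8.88×0.68 = 9.96 V.
Saturation requires V_DS ≥ V_GS − V_t = 5 V; 9.96 ≥ 5 ✓.

I_D ≈ 8.9 mA, V_DS ≈ 10 V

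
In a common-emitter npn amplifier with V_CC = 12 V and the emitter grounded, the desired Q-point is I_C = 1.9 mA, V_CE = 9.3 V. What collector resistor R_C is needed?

Collector loop: V_CC = I_C·R_C + V_CE.
R_C = (V_CC − V_CE)/I_C = (12 − 9.3)/1.9 = 1.42 kΩ.

R_C ≈ 1.4 kΩ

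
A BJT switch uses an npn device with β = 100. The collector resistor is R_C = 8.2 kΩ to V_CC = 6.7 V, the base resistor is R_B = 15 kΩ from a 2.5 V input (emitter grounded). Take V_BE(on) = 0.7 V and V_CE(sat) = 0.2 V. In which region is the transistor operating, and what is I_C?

Assume active: I_B = (2.5 − 0.7)/15 = 0.12 mA, giving I_C = β·I_B = 12 mA.
But then V_CE = 6.7 − 12×8.2 = -91.7 V < V_CE(sat) = 0.2 V — impossible in the active region.
So the transistor is saturated. With V_CE = 0.2 V, I_C = (V_CC − 0.2)/R_C = 6.5/8.2 = 0.793 mA.
Check: β·I_B = 12 mA > I_C = 0.793 mA, confirming saturation.

saturation; I_C ≈ 0.79 mA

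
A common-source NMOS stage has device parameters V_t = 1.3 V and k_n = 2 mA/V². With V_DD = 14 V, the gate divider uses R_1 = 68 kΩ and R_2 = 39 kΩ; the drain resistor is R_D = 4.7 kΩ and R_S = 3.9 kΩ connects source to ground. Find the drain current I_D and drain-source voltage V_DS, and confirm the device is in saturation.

V_G = V_DD·R_2/(R_1+R_2) = 14×39/107 = 5.1 V.
Assume saturation: I_D = (k_n/2)(V_GS − V_t)² with V_GS = V_G − I_D·R_S = 5.1 − 3.9·I_D.
Substituting gives 15.2·I_D² − 30.7·I_D + 14.5 = 0, with roots I_D = 0.753 or 1.26 mA.
The root I_D = 1.26 mA gives V_GS = 0.176 V ≤ V_t, so take I_D = 0.753 mA.
Then V_GS = 2.17 V and V_DS = V_DD − I_D(R_D+R_S) = 14 − 0.753×8.6 = 7.53 V.
Saturation requires V_DS ≥ V_GS − V_t = 0.868 V; 7.53 ≥ 0.868 ✓.

I_D ≈ 0.75 mA, V_DS ≈ 7.5 V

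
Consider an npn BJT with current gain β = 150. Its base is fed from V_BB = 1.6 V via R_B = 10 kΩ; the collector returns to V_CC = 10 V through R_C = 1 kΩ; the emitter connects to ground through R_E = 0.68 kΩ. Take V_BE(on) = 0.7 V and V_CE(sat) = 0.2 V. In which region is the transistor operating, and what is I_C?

Assume active. Base-emitter loop: I_B = (V_BB − V_BE)/(R_B + (β+1)R_E) = (1.6 − 0.7)/(10 + 151×0.68) = 0.00799 mA.
I_C = β·I_B = 150×0.00799 = 1.2 mA.
V_CE = V_CC − I_C·R_C − I_E·R_E = 10 − 1.2×1 − 1.21×0.68 = 7.98 V > V_CE(sat), so the active-region assumption holds.

active; I_C ≈ 1.2 mA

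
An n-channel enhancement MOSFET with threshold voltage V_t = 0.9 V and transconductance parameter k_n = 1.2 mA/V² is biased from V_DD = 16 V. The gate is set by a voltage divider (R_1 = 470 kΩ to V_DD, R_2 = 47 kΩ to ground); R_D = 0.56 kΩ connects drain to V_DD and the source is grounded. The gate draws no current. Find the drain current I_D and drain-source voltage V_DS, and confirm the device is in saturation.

I_D ≈ 0.18 mA, V_DS ≈ 16 V

V_G = V_DD·R_2/(R_1+R_2) = 16×47/517 = 1.45 V. With the source grounded, V_GS = V_G = 1.45 V.
Assume saturation: I_D = (k_n/2)(V_GS − V_t)² = (1.2/2)×(1.45 − 0.9)² = 0.6×0.555² = 0.185 mA.
V_DS = V_DD − I_D·R_D = 16 − 0.185×0.56 = 15.9 V.
Saturation requires V_DS ≥ V_GS − V_t = 0.555 V; 15.9 ≥ 0.555 ✓.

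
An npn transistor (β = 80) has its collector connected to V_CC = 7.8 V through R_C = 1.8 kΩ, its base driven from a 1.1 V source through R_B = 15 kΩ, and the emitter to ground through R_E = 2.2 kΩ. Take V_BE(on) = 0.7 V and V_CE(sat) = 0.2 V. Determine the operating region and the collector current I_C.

active; I_C ≈ 0.17 mA

Assume active. Base-emitter loop: I_B = (V_BB − V_BE)/(R_B + (β+1)R_E) = (1.1 − 0.7)/(15 + 81×2.2) = 0.00207 mA.
I_C = β·I_B = 80×0.00207 = 0.166 mA.
V_CE = V_CC − I_C·R_C − I_E·R_E = 7.8 − 0.166×1.8 − 0.168×2.2 = 7.13 V > V_CE(sat), so the active-region assumption holds.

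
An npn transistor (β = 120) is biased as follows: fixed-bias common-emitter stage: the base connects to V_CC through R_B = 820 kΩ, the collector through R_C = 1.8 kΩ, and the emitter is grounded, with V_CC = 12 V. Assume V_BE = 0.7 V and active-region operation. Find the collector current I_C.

I_C ≈ 1.7 mA

Base loop: V_CC = I_B·R_B + V_BE, so I_B = (12 − 0.7)/820 kΩ = 0.0138 mA.
In the active region I_C = β·I_B = 120 × 0.0138 = 1.65 mA.
Collector loop: V_CE = V_CC − I_C·R_C = 12 − 1.65×1.8 = 9.02 V.
Since V_CE = 9.02 V > V_CE(sat) ≈ 0.2 V, the transistor is in the active region as assumed.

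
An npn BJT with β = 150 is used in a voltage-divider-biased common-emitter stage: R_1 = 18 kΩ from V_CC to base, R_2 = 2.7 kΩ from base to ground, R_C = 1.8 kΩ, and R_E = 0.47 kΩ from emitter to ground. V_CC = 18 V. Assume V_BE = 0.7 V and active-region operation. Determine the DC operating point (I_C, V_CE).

Thevenize the base divider: V_Th = V_CC·R_2/(R_1+R_2) = 18×2.7/20.7 = 2.35 V, R_Th = R_1‖R_2 = 2.35 kΩ.
Base-emitter loop: V_Th = I_B·R_Th + V_BE + (β+1)I_B·R_E, so I_B = (2.35 − 0.7) / (2.35 + 151×0.47) = 0.0225 mA.
I_C = β·I_B = 150×0.0225 = 3.37 mA, and I_E = (β+1)I_B = 3.39 mA.
V_CE = V_CC − I_C·R_C − I_E·R_E = 18 − 3.37×1.8 − 3.39×0.47 = 10.3 V.
V_CE = 10.3 V > 0.2 V confirms active-region operation.

I_C ≈ 3.4 mA, V_CE ≈ 10 V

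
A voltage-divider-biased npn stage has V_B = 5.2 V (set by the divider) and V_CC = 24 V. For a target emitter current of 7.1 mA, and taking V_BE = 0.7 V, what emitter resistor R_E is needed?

R_E ≈ 0.63 kΩ

V_E = V_B − V_BE = 5.2 − 0.7 = 4.5 V.
R_E = V_E / I_E = 4.5 / 7.1 = 0.634 kΩ.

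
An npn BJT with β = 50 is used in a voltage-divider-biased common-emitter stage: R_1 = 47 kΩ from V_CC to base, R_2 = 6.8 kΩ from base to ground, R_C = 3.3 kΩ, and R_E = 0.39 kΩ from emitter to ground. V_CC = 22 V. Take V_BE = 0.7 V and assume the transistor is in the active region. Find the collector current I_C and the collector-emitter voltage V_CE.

Thevenize the base divider: V_Th = V_CC·R_2/(R_1+R_2) = 22×6.8/53.8 = 2.78 V, R_Th = R_1‖R_2 = 5.94 kΩ.
Base-emitter loop: V_Th = I_B·R_Th + V_BE + (β+1)I_B·R_E, so I_B = (2.78 − 0.7) / (5.94 + 51×0.39) = 0.0806 mA.
I_C = β·I_B = 50×0.0806 = 4.03 mA, and I_E = (β+1)I_B = 4.11 mA.
V_CE = V_CC − I_C·R_C − I_E·R_E = 22 − 4.03×3.3 − 4.11×0.39 = 7.11 V.
V_CE = 7.11 V > 0.2 V confirms active-region operation.

I_C ≈ 4 mA, V_CE ≈ 7.1 V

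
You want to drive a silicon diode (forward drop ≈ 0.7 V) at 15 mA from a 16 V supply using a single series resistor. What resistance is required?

R ≈ 1 kΩ

The resistor drops V_S − V_D = 16 − 0.7 = 15.3 V at 15 mA.
R = 15.3 V / 15 mA = 1.02 kΩ.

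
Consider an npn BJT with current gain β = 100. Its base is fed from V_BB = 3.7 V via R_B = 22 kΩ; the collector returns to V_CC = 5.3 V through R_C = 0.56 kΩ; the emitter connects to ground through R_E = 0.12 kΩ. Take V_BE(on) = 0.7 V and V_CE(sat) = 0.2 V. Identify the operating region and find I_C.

saturation; I_C ≈ 7.5 mA

Assume active: I_B = (3.7 − 0.7)/(22 + 101×0.12) = 0.0879 mA, I_C = β·I_B = 8.79 mA.
Then V_CE = 5.3 − 8.79×0.56 − 8.88×0.12 = -0.689 V < 0.2 V — the active assumption fails.
Re-solve with V_CE = 0.2 V. KCL at the emitter: V_E/R_E = (V_BB−0.7−V_E)/R_B + (V_CC−0.2−V_E)/R_C, giving V_E = 0.909 V.
I_C = (V_CC − 0.2 − V_E)/R_C = (5.1 − 0.909)/0.56 = 7.48 mA.
Check: I_B = (3 − 0.909)/22 = 0.095 mA, and β·I_B = 9.5 mA > I_C, confirming saturation.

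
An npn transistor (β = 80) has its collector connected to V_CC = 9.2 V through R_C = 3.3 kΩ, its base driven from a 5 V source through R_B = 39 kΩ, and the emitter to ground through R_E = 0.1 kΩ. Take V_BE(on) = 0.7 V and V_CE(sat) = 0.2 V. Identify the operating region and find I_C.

saturation; I_C ≈ 2.6 mA

Assume active: I_B = (5 − 0.7)/(39 + 81×0.1) = 0.0913 mA, I_C = β·I_B = 7.3 mA.
Then V_CE = 9.2 − 7.3×3.3 − 7.39×0.1 = -15.6 V < 0.2 V — the active assumption fails.
Re-solve with V_CE = 0.2 V. KCL at the emitter: V_E/R_E = (V_BB−0.7−V_E)/R_B + (V_CC−0.2−V_E)/R_C, giving V_E = 0.275 V.
I_C = (V_CC − 0.2 − V_E)/R_C = (9 − 0.275)/3.3 = 2.64 mA.
Check: I_B = (4.3 − 0.275)/39 = 0.103 mA, and β·I_B = 8.26 mA > I_C, confirming saturation.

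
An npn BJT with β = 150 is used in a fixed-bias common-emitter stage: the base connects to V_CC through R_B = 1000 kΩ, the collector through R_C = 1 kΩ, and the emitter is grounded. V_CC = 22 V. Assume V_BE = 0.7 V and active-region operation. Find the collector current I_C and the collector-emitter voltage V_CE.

Base loop: V_CC = I_B·R_B + V_BE, so I_B = (22 − 0.7)/1000 kΩ = 0.0213 mA.
In the active region I_C = β·I_B = 150 × 0.0213 = 3.19 mA.
Collector loop: V_CE = V_CC − I_C·R_C = 22 − 3.19×1 = 18.8 V.
Since V_CE = 18.8 V > V_CE(sat) ≈ 0.2 V, the transistor is in the active region as assumed.

I_C ≈ 3.2 mA, V_CE ≈ 19 V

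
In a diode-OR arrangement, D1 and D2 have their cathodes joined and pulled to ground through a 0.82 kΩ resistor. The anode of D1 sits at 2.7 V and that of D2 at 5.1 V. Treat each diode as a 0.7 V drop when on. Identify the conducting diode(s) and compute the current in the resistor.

Only D2 conducts; I_R ≈ 5.4 mA

Assume both conduct. Then node N would need to be at both 2.7−0.7 = 2 V and 5.1−0.7 = 4.4 V, which is impossible.
Assume only D2 conducts: V_N = 5.1 − 0.7 = 4.4 V, so I_R = 4.4/0.82 = 5.37 mA.
Check D1: its anode-to-cathode voltage is 2.7 − 4.4 = -1.7 V < 0.7 V, so it is off. The assumption is consistent.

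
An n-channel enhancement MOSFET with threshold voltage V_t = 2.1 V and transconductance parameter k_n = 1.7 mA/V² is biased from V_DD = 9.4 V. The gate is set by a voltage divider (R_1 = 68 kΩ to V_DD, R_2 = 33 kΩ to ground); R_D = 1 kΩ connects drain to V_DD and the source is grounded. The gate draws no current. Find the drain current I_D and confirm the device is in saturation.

I_D ≈ 0.8 mA

V_G = V_DD·R_2/(R_1+R_2) = 9.4×33/101 = 3.07 V. With the source grounded, V_GS = V_G = 3.07 V.
Assume saturation: I_D = (k_n/2)(V_GS − V_t)² = (1.7/2)×(3.07 − 2.1)² = 0.85×0.971² = 0.802 mA.
V_DS = V_DD − I_D·R_D = 9.4 − 0.802×1 = 8.6 V.
Saturation requires V_DS ≥ V_GS − V_t = 0.971 V; 8.6 ≥ 0.971 ✓.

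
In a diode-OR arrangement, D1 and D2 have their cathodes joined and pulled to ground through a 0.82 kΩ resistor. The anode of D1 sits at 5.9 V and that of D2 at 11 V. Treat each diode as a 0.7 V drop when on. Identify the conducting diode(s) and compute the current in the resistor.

Only D2 conducts; I_R ≈ 13 mA

Assume both conduct. Then node N would need to be at both 5.9−0.7 = 5.2 V and 11−0.7 = 10.3 V, which is impossible.
Assume only D2 conducts: V_N = 11 − 0.7 = 10.3 V, so I_R = 10.3/0.82 = 12.6 mA.
Check D1: its anode-to-cathode voltage is 5.9 − 10.3 = -4.4 V < 0.7 V, so it is off. The assumption is consistent.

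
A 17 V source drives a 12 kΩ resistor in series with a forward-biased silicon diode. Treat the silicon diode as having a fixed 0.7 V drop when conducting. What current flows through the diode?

KVL around the loop: 17 = V_D + I·R = 0.7 + I × 12 kΩ.
So I = (17 − 0.7) / 12 kΩ = 16.3 / 12 = 1.36 mA.

I ≈ 1.4 mA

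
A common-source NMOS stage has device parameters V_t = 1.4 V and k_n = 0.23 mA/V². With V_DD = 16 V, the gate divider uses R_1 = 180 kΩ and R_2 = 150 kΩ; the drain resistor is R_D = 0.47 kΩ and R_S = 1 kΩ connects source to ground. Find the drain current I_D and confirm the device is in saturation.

V_G = V_DD·R_2/(R_1+R_2) = 16×150/330 = 7.27 V.
Assume saturation: I_D = (k_n/2)(V_GS − V_t)² with V_GS = V_G − I_D·R_S = 7.27 − 1·I_D.
Substituting gives 0.115·I_D² − 2.35·I_D + 3.97 = 0, with roots I_D = 1.86 or 18.6 mA.
The root I_D = 18.6 mA gives V_GS = -11.3 V ≤ V_t, so take I_D = 1.86 mA.
Then V_GS = 5.42 V and V_DS = V_DD − I_D(R_D+R_S) = 16 − 1.86×1.47 = 13.3 V.
Saturation requires V_DS ≥ V_GS − V_t = 4.02 V; 13.3 ≥ 4.02 ✓.

I_D ≈ 1.9 mA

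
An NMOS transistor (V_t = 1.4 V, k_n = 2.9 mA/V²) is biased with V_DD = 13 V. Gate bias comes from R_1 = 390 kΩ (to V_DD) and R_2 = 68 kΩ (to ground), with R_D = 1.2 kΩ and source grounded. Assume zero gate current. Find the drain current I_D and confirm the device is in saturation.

I_D ≈ 0.41 mA

V_G = V_DD·R_2/(R_1+R_2) = 13×68/458 = 1.93 V. With the source grounded, V_GS = V_G = 1.93 V.
Assume saturation: I_D = (k_n/2)(V_GS − V_t)² = (2.9/2)×(1.93 − 1.4)² = 1.45×0.53² = 0.408 mA.
V_DS = V_DD − I_D·R_D = 13 − 0.408×1.2 = 12.5 V.
Saturation requires V_DS ≥ V_GS − V_t = 0.53 V; 12.5 ≥ 0.53 ✓.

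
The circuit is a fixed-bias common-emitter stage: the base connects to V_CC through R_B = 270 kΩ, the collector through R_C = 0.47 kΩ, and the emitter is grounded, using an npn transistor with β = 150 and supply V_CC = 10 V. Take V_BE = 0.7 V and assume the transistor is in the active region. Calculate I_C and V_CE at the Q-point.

I_C ≈ 5.2 mA, V_CE ≈ 7.6 V

Base loop: V_CC = I_B·R_B + V_BE, so I_B = (10 − 0.7)/270 kΩ = 0.0344 mA.
In the active region I_C = β·I_B = 150 × 0.0344 = 5.17 mA.
Collector loop: V_CE = V_CC − I_C·R_C = 10 − 5.17×0.47 = 7.57 V.
Since V_CE = 7.57 V > V_CE(sat) ≈ 0.2 V, the transistor is in the active region as assumed.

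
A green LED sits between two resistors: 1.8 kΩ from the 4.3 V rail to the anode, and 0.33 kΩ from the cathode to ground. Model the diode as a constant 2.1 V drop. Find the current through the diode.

I ≈ 1 mA

The two resistors are in series with the diode, so KVL gives 4.3 = I·1.8 + 2.1 + I·0.33.
I = (4.3 − 2.1) / (1.8 + 0.33) kΩ = 2.2 / 2.13 = 1.03 mA.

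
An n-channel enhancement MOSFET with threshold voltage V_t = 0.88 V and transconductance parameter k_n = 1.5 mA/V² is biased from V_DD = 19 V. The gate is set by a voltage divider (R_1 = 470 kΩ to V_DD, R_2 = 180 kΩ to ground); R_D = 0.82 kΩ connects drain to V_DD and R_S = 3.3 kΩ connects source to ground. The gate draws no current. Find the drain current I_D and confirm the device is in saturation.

V_G = V_DD·R_2/(R_1+R_2) = 19×180/650 = 5.26 V.
Assume saturation: I_D = (k_n/2)(V_GS − V_t)² with V_GS = V_G − I_D·R_S = 5.26 − 3.3·I_D.
Substituting gives 8.17·I_D² − 22.7·I_D + 14.4 = 0, with roots I_D = 0.981 or 1.8 mA.
The root I_D = 1.8 mA gives V_GS = -0.668 V ≤ V_t, so take I_D = 0.981 mA.
Then V_GS = 2.02 V and V_DS = V_DD − I_D(R_D+R_S) = 19 − 0.981×4.12 = 15 V.
Saturation requires V_DS ≥ V_GS − V_t = 1.14 V; 15 ≥ 1.14 ✓.

I_D ≈ 0.98 mA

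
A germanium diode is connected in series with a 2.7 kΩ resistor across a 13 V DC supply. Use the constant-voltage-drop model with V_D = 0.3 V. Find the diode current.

I ≈ 4.7 mA

KVL around the loop: 13 = V_D + I·R = 0.3 + I × 2.7 kΩ.
So I = (13 − 0.3) / 2.7 kΩ = 12.7 / 2.7 = 4.7 mA.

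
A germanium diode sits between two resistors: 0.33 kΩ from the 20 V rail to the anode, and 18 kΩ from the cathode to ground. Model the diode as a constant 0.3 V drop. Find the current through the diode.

I ≈ 1.1 mA

The two resistors are in series with the diode, so KVL gives 20 = I·0.33 + 0.3 + I·18.
I = (20 − 0.3) / (0.33 + 18) kΩ = 19.7 / 18.3 = 1.07 mA.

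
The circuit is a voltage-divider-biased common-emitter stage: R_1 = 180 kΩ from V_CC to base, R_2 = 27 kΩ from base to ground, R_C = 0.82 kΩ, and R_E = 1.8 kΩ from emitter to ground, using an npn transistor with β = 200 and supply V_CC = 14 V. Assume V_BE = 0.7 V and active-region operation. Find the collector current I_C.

Thevenize the base divider: V_Th = V_CC·R_2/(R_1+R_2) = 14×27/207 = 1.83 V, R_Th = R_1‖R_2 = 23.5 kΩ.
Base-emitter loop: V_Th = I_B·R_Th + V_BE + (β+1)I_B·R_E, so I_B = (1.83 − 0.7) / (23.5 + 201×1.8) = 0.00292 mA.
I_C = β·I_B = 200×0.00292 = 0.585 mA, and I_E = (β+1)I_B = 0.587 mA.
V_CE = V_CC − I_C·R_C − I_E·R_E = 14 − 0.585×0.82 − 0.587×1.8 = 12.5 V.
V_CE = 12.5 V > 0.2 V confirms active-region operation.

I_C ≈ 0.58 mA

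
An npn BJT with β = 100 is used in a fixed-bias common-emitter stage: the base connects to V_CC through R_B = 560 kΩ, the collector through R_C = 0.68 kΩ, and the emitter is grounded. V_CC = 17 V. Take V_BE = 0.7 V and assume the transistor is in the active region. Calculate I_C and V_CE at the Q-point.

Base loop: V_CC = I_B·R_B + V_BE, so I_B = (17 − 0.7)/560 kΩ = 0.0291 mA.
In the active region I_C = β·I_B = 100 × 0.0291 = 2.91 mA.
Collector loop: V_CE = V_CC − I_C·R_C = 17 − 2.91×0.68 = 15 V.
Since V_CE = 15 V > V_CE(sat) ≈ 0.2 V, the transistor is in the active region as assumed.

I_C ≈ 2.9 mA, V_CE ≈ 15 V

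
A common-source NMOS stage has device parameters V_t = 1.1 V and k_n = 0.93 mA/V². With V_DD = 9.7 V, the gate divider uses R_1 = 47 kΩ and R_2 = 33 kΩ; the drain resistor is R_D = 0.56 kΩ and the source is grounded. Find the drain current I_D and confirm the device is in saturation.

I_D ≈ 3.9 mA

V_G = V_DD·R_2/(R_1+R_2) = 9.7×33/80 = 4 V. With the source grounded, V_GS = V_G = 4 V.
Assume saturation: I_D = (k_n/2)(V_GS − V_t)² = (0.93/2)×(4 − 1.1)² = 0.465×2.9² = 3.91 mA.
V_DS = V_DD − I_D·R_D = 9.7 − 3.91×0.56 = 7.51 V.
Saturation requires V_DS ≥ V_GS − V_t = 2.9 V; 7.51 ≥ 2.9 ✓.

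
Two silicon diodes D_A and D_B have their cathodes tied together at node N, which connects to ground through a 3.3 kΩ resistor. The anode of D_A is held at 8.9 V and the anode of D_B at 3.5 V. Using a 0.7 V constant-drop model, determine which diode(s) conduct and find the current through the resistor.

Only D_A conducts; I_R ≈ 2.5 mA

Assume both conduct. Then node N would need to be at both 8.9−0.7 = 8.2 V and 3.5−0.7 = 2.8 V, which is impossible.
Assume only D_A conducts: V_N = 8.9 − 0.7 = 8.2 V, so I_R = 8.2/3.3 = 2.48 mA.
Check D_B: its anode-to-cathode voltage is 3.5 − 8.2 = -4.7 V < 0.7 V, so it is off. The assumption is consistent.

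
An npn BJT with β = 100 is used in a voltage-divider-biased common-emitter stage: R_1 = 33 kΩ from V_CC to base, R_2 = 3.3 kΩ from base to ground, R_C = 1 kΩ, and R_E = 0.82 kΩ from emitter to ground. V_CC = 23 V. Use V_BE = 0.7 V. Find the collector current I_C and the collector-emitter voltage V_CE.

I_C ≈ 1.6 mA, V_CE ≈ 20 V

Thevenize the base divider: V_Th = V_CC·R_2/(R_1+R_2) = 23×3.3/36.3 = 2.09 V, R_Th = R_1‖R_2 = 3 kΩ.
Base-emitter loop: V_Th = I_B·R_Th + V_BE + (β+1)I_B·R_E, so I_B = (2.09 − 0.7) / (3 + 101×0.82) = 0.0162 mA.
I_C = β·I_B = 100×0.0162 = 1.62 mA, and I_E = (β+1)I_B = 1.64 mA.
V_CE = V_CC − I_C·R_C − I_E·R_E = 23 − 1.62×1 − 1.64×0.82 = 20 V.
V_CE = 20 V > 0.2 V confirms active-region operation.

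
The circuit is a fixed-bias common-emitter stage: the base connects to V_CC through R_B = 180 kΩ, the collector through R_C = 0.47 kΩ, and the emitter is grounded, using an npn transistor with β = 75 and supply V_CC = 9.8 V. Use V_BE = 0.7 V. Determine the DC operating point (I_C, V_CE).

I_C ≈ 3.8 mA, V_CE ≈ 8 V

Base loop: V_CC = I_B·R_B + V_BE, so I_B = (9.8 − 0.7)/180 kΩ = 0.0506 mA.
In the active region I_C = β·I_B = 75 × 0.0506 = 3.79 mA.
Collector loop: V_CE = V_CC − I_C·R_C = 9.8 − 3.79×0.47 = 8.02 V.
Since V_CE = 8.02 V > V_CE(sat) ≈ 0.2 V, the transistor is in the active region as assumed.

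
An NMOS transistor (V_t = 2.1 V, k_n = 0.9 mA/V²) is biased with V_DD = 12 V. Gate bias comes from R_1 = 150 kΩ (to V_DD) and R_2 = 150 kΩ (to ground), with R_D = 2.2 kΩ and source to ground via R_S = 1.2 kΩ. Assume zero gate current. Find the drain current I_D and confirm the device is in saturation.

I_D ≈ 1.7 mA

V_G = V_DD·R_2/(R_1+R_2) = 12×150/300 = 6 V.
Assume saturation: I_D = (k_n/2)(V_GS − V_t)² with V_GS = V_G − I_D·R_S = 6 − 1.2·I_D.
Substituting gives 0.648·I_D² − 5.21·I_D + 6.84 = 0, with roots I_D = 1.65 or 6.39 mA.
The root I_D = 6.39 mA gives V_GS = -1.67 V ≤ V_t, so take I_D = 1.65 mA.
Then V_GS = 4.02 V and V_DS = V_DD − I_D(R_D+R_S) = 12 − 1.65×3.4 = 6.38 V.
Saturation requires V_DS ≥ V_GS − V_t = 1.92 V; 6.38 ≥ 1.92 ✓.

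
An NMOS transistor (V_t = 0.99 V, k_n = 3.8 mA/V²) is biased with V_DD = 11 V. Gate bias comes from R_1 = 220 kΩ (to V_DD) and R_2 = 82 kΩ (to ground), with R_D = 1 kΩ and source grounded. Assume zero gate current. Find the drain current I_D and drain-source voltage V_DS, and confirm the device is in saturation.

V_G = V_DD·R_2/(R_1+R_2) = 11×82/302 = 2.99 V. With the source grounded, V_GS = V_G = 2.99 V.
Assume saturation: I_D = (k_n/2)(V_GS − V_t)² = (3.8/2)×(2.99 − 0.99)² = 1.9×2² = 7.58 mA.
V_DS = V_DD − I_D·R_D = 11 − 7.58×1 = 3.42 V.
Saturation requires V_DS ≥ V_GS − V_t = 2 V; 3.42 ≥ 2 ✓.

I_D ≈ 7.6 mA, V_DS ≈ 3.4 V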